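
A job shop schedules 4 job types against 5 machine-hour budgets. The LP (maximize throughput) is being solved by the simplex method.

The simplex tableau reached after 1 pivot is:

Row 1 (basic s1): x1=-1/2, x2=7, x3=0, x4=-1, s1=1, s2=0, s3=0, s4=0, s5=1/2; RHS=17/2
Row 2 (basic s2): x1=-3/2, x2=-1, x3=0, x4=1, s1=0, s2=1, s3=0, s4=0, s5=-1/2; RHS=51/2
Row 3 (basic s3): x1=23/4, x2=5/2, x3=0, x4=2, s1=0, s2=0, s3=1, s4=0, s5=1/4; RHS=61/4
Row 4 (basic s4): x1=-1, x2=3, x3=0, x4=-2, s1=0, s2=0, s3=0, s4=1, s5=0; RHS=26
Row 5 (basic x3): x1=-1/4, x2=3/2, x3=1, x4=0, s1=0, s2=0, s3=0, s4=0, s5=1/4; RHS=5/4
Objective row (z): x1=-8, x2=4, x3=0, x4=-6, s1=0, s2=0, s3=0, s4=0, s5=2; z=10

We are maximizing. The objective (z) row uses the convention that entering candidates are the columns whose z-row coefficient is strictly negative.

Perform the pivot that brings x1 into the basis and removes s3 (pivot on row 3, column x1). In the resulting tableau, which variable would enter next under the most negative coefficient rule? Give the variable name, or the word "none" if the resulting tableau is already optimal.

x4

Pivot element 23/4. New z-row = old z-row − (-8)·(row 3/(23/4)).
Updated z-row coefficients: x1: 0, x2: 172/23, x3: 0, x4: -74/23, s1: 0, s2: 0, s3: 32/23, s4: 0, s5: 54/23.
The most negative is -74/23 in column x4, so x4 would enter next.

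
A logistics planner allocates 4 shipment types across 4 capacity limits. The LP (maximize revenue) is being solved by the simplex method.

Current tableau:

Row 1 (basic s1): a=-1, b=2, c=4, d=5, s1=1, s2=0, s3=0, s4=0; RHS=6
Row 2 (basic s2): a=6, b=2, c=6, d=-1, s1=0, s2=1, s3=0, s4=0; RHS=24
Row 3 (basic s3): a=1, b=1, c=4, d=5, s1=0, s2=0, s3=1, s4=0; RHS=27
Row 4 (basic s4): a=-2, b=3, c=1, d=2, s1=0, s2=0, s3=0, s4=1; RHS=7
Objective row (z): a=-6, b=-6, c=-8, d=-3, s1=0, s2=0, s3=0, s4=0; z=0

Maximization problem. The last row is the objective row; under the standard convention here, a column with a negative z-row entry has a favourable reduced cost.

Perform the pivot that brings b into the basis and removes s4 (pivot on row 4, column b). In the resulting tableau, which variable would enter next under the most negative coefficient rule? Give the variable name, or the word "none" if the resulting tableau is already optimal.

a

Pivot element 3. New z-row = old z-row − (-6)·(row 4/3).
Updated z-row coefficients: a: -10, b: 0, c: -6, d: 1, s1: 0, s2: 0, s3: 0, s4: 2.
The most negative is -10 in column a, so a would enter next.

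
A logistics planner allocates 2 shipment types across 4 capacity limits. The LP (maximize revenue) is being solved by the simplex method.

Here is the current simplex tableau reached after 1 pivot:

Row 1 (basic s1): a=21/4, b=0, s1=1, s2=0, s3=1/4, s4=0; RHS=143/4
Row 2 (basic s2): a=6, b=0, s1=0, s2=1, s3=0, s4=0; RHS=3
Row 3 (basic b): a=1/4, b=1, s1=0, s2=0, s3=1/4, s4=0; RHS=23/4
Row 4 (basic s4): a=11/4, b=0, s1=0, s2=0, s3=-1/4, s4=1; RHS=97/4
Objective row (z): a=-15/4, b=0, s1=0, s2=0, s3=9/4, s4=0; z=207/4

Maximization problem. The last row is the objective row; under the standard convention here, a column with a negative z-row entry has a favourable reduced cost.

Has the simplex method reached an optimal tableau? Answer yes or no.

no

Column a has objective-row coefficient -15/4, which is negative; an improving pivot exists, so not yet optimal.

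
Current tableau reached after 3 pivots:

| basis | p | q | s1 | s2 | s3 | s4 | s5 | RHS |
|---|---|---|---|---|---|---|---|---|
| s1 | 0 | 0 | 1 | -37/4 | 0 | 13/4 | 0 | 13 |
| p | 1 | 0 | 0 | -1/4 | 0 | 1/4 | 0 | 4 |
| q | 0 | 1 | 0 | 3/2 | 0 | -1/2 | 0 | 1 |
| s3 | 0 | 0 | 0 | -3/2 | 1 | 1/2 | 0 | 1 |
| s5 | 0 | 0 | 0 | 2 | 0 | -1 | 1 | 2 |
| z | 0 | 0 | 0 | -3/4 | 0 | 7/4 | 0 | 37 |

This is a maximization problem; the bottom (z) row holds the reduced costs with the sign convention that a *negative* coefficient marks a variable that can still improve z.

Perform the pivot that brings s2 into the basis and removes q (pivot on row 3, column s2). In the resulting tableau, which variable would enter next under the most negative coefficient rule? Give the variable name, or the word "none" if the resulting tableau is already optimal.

Pivot element 3/2. New z-row = old z-row − (-3/4)·(row 3/(3/2)).
Updated z-row coefficients: p: 0, q: 1/2, s1: 0, s2: 0, s3: 0, s4: 3/2, s5: 0.
No coefficient is strictly negative; the tableau after this pivot is optimal.

none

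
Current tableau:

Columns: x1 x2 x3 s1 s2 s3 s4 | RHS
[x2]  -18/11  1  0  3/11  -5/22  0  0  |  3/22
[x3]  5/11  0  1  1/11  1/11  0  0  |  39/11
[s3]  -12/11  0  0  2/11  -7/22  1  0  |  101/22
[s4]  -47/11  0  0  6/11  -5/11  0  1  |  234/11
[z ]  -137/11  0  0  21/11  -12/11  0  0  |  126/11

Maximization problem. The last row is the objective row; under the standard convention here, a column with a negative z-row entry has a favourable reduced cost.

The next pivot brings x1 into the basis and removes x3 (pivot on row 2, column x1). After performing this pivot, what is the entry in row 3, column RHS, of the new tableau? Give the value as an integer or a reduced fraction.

Pivot element is row 2, column x1: 5/11.
Normalize row 2: new (row 2, RHS) = (39/11)/(5/11) = 39/5.
row 3 ← row 3 − (-12/11)·(new row 2): 101/22 − (-12/11)·(39/5) = 131/10.

131/10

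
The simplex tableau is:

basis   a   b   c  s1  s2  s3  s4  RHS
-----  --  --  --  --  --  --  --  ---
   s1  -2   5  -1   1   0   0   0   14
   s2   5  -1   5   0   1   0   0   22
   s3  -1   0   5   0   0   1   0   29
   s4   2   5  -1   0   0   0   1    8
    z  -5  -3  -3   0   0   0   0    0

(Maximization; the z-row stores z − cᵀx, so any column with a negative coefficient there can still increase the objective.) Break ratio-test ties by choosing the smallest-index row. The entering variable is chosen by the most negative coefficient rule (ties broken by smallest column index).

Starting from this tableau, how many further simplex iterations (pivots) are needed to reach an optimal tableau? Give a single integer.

pivot: a in, s4 out → z = 20
pivot: c in, s2 out → z = 322/15
pivot: b in, a out → z = 45/2
No improving column remains; optimal.

3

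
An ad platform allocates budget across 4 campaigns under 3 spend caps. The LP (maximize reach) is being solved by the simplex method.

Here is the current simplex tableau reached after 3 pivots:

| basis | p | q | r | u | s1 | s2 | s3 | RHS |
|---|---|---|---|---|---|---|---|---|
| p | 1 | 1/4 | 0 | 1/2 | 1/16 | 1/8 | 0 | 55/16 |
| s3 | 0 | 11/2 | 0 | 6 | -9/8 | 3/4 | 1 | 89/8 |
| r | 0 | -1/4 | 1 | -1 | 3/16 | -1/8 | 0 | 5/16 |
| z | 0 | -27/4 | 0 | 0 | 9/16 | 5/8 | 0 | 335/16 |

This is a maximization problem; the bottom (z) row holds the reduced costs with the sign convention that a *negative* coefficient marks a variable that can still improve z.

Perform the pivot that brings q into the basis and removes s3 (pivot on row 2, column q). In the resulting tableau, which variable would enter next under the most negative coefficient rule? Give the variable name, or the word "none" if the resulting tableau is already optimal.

Pivot element 11/2. New z-row = old z-row − (-27/4)·(row 2/(11/2)).
Updated z-row coefficients: p: 0, q: 0, r: 0, u: 81/11, s1: -9/11, s2: 17/11, s3: 27/22.
The most negative is -9/11 in column s1, so s1 would enter next.

s1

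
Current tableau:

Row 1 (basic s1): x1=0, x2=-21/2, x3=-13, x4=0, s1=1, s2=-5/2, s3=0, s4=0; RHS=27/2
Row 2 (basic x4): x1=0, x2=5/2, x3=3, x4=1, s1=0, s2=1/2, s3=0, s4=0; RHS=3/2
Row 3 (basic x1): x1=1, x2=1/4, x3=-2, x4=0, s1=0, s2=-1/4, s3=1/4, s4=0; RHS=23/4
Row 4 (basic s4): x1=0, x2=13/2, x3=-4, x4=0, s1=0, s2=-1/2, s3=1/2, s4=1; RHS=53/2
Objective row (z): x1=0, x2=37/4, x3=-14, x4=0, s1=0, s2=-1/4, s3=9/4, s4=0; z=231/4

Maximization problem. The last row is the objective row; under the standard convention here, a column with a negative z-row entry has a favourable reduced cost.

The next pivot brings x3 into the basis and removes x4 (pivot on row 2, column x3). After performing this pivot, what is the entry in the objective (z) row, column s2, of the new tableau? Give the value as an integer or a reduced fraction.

25/12

Pivot element is row 2, column x3: 3.
Normalize row 2: new (row 2, s2) = (1/2)/3 = 1/6.
z-row ← z-row − (-14)·(new row 2): -1/4 − (-14)·(1/6) = 25/12.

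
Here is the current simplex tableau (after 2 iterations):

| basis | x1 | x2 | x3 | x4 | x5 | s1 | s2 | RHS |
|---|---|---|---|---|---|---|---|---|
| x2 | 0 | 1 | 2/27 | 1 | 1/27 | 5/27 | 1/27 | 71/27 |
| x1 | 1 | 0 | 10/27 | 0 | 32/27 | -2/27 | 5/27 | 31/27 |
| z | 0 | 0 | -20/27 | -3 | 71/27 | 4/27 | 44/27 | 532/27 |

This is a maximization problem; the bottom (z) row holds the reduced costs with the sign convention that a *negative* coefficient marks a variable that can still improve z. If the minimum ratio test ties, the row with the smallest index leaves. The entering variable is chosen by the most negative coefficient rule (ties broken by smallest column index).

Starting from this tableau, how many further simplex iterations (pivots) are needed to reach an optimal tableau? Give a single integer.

pivot: x4 in, x2 out → z = 745/27
pivot: x3 in, x1 out → z = 146/5
No improving column remains; optimal.

2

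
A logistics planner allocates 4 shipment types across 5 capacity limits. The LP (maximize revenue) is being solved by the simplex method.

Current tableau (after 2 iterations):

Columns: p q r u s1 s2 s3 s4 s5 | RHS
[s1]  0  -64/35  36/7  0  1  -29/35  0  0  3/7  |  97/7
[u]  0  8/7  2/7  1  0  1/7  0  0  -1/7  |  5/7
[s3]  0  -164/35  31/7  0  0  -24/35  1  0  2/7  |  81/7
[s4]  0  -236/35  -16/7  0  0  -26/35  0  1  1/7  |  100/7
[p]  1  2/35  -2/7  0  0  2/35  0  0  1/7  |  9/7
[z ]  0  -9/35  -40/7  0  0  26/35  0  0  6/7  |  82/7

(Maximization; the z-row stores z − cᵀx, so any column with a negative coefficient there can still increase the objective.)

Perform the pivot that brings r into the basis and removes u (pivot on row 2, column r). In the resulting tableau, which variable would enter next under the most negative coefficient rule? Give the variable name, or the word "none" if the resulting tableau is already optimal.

Pivot element 2/7. New z-row = old z-row − (-40/7)·(row 2/(2/7)).
Updated z-row coefficients: p: 0, q: 113/5, r: 0, u: 20, s1: 0, s2: 18/5, s3: 0, s4: 0, s5: -2.
The most negative is -2 in column s5, so s5 would enter next.

s5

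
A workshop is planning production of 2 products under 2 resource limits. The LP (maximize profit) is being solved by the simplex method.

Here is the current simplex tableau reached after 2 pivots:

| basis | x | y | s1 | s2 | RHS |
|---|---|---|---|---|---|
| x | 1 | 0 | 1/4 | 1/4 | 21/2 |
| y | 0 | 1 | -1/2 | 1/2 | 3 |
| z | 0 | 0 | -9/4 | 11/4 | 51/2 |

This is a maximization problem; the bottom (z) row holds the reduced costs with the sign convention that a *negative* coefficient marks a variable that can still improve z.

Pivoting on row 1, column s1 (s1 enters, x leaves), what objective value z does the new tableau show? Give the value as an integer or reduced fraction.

120

Minimum ratio for s1: (21/2)/(1/4) = 42.
z changes by −(z-row coeff of s1)·ratio = −(-9/4)·42 = 189/2.
New z = 51/2 + (189/2) = 120.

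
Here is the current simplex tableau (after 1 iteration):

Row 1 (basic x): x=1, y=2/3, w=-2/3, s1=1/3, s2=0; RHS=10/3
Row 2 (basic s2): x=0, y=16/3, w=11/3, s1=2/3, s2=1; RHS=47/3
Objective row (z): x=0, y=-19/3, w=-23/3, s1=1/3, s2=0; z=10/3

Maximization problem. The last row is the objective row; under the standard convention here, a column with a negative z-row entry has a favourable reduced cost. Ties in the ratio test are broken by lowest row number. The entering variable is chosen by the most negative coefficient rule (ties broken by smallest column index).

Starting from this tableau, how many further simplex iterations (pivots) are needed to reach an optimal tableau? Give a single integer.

pivot: w in, s2 out → z = 397/11
No improving column remains; optimal.

1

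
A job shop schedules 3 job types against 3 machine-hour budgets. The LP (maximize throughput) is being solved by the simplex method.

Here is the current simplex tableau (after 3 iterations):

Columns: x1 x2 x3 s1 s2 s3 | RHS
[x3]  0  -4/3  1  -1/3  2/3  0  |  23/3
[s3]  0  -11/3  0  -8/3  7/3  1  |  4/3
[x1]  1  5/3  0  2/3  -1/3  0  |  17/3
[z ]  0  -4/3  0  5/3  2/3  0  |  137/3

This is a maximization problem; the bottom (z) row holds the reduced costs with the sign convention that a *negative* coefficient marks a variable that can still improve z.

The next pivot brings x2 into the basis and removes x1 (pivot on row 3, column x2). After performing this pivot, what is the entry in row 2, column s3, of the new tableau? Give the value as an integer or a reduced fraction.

1

Pivot element is row 3, column x2: 5/3.
Normalize row 3: new (row 3, s3) = 0/(5/3) = 0.
row 2 ← row 2 − (-11/3)·(new row 3): 1 − (-11/3)·0 = 1.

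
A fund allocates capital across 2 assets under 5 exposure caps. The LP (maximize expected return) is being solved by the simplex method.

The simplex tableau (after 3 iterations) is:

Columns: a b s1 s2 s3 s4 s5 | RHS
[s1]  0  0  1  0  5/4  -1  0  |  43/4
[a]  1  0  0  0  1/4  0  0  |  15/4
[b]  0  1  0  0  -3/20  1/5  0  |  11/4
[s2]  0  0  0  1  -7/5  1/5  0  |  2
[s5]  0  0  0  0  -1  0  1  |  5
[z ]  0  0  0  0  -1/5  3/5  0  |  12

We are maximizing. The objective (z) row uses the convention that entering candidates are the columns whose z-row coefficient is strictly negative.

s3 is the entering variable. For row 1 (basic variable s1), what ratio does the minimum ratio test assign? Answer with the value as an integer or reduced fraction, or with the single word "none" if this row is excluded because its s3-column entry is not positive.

43/5

Ratio = RHS / (s3 entry) = (43/4) / (5/4) = 43/5.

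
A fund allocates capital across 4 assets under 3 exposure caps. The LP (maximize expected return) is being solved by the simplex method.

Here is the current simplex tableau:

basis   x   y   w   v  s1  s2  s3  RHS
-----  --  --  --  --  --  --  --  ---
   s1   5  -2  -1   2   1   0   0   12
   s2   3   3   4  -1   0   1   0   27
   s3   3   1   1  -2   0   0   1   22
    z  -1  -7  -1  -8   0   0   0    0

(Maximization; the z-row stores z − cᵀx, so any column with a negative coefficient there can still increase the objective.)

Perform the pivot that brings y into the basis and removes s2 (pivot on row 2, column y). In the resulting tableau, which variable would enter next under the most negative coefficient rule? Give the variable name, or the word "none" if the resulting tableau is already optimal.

Pivot element 3. New z-row = old z-row − (-7)·(row 2/3).
Updated z-row coefficients: x: 6, y: 0, w: 25/3, v: -31/3, s1: 0, s2: 7/3, s3: 0.
The most negative is -31/3 in column v, so v would enter next.

v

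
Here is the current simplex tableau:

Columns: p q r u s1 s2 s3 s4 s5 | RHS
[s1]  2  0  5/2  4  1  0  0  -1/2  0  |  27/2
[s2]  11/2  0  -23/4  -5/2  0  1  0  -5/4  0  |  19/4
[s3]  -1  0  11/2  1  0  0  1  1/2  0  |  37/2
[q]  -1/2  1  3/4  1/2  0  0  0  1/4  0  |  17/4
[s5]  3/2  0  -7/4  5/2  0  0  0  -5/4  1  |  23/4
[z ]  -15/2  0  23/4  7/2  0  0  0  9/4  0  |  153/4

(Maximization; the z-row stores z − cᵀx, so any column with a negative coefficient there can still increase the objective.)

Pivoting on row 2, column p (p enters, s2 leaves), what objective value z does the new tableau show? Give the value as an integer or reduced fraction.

492/11

Minimum ratio for p: (19/4)/(11/2) = 19/22.
z changes by −(z-row coeff of p)·ratio = −(-15/2)·(19/22) = 285/44.
New z = 153/4 + (285/44) = 492/11.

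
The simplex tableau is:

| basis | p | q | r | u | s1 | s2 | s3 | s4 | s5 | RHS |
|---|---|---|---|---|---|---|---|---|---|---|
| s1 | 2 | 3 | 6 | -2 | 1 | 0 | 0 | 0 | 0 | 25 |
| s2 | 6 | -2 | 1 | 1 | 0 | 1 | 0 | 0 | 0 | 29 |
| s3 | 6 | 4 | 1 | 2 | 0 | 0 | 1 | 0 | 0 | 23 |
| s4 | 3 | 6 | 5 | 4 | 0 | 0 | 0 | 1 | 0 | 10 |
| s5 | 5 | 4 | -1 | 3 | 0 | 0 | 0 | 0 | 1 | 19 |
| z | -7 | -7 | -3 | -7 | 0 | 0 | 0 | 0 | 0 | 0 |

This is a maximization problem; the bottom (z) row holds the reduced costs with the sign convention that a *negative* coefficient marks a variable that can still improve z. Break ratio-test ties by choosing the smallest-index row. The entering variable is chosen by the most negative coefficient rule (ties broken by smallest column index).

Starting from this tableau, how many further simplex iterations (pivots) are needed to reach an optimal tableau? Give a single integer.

1

pivot: p in, s4 out → z = 70/3
No improving column remains; optimal.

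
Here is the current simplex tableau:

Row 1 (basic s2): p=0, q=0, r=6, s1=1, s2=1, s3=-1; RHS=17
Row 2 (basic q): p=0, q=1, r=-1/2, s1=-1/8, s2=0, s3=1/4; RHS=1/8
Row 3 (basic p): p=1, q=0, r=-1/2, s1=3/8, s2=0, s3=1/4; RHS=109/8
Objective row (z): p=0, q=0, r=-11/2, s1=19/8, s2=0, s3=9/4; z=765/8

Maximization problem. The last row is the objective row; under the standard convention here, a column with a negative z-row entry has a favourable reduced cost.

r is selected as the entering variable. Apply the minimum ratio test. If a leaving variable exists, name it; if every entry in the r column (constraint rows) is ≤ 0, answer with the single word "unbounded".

Ratios: row 1 (s2): 17/6 = 17/6; row 2 (q): entry -1/2 ≤ 0, skip; row 3 (p): entry -1/2 ≤ 0, skip.
Minimum ratio is in the s2 row, so s2 leaves.

s2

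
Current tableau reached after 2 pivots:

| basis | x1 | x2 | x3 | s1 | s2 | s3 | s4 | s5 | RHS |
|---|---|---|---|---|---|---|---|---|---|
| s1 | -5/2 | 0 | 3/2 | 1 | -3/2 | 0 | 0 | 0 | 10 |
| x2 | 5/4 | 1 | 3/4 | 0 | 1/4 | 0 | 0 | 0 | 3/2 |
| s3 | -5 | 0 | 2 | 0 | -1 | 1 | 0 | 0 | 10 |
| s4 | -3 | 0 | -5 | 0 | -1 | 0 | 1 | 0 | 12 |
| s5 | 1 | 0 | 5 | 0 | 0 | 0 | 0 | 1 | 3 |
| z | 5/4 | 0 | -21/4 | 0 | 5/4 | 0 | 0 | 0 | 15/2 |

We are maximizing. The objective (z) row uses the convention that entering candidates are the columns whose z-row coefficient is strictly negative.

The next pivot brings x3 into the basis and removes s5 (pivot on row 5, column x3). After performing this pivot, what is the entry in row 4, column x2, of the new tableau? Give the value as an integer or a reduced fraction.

0

Pivot element is row 5, column x3: 5.
Normalize row 5: new (row 5, x2) = 0/5 = 0.
row 4 ← row 4 − (-5)·(new row 5): 0 − (-5)·0 = 0.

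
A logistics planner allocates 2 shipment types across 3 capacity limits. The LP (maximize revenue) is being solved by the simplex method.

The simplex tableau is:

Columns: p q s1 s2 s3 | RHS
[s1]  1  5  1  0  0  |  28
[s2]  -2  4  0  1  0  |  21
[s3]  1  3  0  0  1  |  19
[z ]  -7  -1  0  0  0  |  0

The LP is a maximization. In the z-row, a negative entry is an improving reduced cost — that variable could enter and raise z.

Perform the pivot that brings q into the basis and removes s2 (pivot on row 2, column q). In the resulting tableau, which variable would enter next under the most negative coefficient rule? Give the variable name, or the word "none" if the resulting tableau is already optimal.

p

Pivot element 4. New z-row = old z-row − (-1)·(row 2/4).
Updated z-row coefficients: p: -15/2, q: 0, s1: 0, s2: 1/4, s3: 0.
The most negative is -15/2 in column p, so p would enter next.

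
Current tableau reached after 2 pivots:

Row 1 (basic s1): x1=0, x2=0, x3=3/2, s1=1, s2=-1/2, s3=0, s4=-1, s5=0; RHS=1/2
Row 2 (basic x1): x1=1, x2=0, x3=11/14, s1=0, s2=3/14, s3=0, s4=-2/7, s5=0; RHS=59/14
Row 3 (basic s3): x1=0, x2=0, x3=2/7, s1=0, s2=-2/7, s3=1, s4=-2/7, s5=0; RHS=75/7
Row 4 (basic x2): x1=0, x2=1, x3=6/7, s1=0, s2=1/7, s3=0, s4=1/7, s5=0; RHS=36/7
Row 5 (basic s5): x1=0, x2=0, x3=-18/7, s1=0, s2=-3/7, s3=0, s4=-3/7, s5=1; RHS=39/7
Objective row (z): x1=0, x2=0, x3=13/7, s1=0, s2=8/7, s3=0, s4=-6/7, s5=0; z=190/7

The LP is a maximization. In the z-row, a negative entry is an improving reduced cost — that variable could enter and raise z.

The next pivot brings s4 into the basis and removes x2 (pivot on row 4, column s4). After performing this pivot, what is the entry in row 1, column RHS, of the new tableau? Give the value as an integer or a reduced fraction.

73/2

Pivot element is row 4, column s4: 1/7.
Normalize row 4: new (row 4, RHS) = (36/7)/(1/7) = 36.
row 1 ← row 1 − (-1)·(new row 4): 1/2 − (-1)·36 = 73/2.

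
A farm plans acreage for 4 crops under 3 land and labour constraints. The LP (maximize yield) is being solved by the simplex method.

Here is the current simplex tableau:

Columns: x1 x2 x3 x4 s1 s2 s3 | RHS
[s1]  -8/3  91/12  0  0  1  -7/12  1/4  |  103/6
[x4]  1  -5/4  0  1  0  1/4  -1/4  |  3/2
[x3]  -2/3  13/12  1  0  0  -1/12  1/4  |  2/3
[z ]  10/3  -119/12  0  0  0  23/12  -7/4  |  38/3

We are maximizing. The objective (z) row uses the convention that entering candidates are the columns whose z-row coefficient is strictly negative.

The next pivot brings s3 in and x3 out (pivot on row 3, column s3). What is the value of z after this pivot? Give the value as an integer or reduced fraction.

52/3

Minimum ratio for s3: (2/3)/(1/4) = 8/3.
z changes by −(z-row coeff of s3)·ratio = −(-7/4)·(8/3) = 14/3.
New z = 38/3 + (14/3) = 52/3.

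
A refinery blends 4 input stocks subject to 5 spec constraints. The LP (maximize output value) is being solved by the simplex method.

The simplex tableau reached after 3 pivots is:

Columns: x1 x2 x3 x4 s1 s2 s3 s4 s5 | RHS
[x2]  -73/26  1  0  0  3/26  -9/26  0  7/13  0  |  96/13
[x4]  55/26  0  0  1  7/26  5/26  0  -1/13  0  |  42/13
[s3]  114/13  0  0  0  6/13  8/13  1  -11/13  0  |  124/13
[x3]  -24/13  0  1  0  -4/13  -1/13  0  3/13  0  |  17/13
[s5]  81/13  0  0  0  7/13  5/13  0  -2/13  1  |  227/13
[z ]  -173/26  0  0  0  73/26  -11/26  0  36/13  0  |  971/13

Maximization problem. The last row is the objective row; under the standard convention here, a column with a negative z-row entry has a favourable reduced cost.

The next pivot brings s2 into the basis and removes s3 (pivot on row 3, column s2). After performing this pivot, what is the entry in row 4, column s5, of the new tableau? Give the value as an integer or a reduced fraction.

Pivot element is row 3, column s2: 8/13.
Normalize row 3: new (row 3, s5) = 0/(8/13) = 0.
row 4 ← row 4 − (-1/13)·(new row 3): 0 − (-1/13)·0 = 0.

0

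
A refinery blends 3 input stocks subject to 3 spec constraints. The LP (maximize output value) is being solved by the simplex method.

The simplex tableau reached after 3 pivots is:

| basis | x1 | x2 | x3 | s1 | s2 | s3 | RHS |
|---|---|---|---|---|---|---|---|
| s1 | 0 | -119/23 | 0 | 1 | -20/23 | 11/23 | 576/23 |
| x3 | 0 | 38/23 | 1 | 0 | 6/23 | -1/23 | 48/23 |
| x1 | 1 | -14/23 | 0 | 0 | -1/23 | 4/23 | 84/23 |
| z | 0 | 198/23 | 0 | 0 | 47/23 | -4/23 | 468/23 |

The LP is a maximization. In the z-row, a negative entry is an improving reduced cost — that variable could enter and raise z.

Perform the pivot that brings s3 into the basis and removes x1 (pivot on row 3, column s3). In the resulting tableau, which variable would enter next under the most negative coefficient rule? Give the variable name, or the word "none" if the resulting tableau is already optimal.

Pivot element 4/23. New z-row = old z-row − (-4/23)·(row 3/(4/23)).
Updated z-row coefficients: x1: 1, x2: 8, x3: 0, s1: 0, s2: 2, s3: 0.
No coefficient is strictly negative; the tableau after this pivot is optimal.

none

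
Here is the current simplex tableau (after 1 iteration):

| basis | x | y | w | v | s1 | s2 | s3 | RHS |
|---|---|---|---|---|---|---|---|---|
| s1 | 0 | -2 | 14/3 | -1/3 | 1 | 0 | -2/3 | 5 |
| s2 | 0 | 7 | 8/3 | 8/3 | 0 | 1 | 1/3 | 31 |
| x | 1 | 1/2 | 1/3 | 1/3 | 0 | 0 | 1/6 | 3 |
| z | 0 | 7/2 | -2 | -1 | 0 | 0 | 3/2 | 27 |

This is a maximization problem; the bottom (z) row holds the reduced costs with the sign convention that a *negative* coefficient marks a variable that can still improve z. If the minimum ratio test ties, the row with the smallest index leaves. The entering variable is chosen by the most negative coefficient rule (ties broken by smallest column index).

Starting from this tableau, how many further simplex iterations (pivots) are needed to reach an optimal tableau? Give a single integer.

2

pivot: w in, s1 out → z = 204/7
pivot: v in, x out → z = 188/5
No improving column remains; optimal.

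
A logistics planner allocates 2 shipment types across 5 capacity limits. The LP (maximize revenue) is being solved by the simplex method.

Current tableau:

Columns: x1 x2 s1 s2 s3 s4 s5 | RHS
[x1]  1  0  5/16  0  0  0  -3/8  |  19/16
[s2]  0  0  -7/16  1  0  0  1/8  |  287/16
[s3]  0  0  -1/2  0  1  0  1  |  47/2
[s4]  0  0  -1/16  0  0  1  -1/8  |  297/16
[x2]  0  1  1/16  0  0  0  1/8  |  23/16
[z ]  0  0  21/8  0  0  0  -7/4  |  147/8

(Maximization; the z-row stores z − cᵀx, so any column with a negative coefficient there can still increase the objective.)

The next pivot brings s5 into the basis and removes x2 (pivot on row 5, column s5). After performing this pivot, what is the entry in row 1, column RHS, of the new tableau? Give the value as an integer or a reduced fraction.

11/2

Pivot element is row 5, column s5: 1/8.
Normalize row 5: new (row 5, RHS) = (23/16)/(1/8) = 23/2.
row 1 ← row 1 − (-3/8)·(new row 5): 19/16 − (-3/8)·(23/2) = 11/2.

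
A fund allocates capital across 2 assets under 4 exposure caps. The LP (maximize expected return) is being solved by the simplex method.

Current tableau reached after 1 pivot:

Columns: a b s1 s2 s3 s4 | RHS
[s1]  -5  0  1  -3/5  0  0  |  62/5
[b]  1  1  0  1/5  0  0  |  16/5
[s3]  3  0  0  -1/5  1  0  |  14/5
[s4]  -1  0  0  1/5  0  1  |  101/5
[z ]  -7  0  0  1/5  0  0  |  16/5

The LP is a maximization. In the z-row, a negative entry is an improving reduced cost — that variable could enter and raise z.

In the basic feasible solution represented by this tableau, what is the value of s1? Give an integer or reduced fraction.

62/5

s1 is basic (row 1); its value is the RHS of that row: 62/5.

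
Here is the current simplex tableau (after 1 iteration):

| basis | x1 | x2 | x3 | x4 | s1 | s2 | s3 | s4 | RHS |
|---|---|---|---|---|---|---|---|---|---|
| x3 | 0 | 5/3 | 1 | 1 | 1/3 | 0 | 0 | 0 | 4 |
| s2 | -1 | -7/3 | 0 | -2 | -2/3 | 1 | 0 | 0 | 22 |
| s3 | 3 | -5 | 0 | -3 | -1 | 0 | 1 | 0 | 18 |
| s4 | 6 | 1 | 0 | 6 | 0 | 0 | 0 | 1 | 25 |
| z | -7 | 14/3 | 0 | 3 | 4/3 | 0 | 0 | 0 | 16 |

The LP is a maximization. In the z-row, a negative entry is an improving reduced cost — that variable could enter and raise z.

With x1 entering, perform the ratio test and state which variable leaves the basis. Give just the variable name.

s4

Ratios: row 1 (x3): entry 0 ≤ 0, skip; row 2 (s2): entry -1 ≤ 0, skip; row 3 (s3): 18/3 = 6; row 4 (s4): 25/6 = 25/6.
Minimum ratio 25/6 is in the s4 row, so s4 leaves.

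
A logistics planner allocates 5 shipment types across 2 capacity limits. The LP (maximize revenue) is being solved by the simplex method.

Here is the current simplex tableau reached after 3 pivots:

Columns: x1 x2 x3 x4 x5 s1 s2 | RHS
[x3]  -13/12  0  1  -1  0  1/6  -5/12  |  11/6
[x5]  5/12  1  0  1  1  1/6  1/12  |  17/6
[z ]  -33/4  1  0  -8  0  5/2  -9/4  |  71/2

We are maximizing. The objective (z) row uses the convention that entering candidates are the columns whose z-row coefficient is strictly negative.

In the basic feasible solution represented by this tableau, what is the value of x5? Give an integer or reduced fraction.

17/6

x5 is basic (row 2); its value is the RHS of that row: 17/6.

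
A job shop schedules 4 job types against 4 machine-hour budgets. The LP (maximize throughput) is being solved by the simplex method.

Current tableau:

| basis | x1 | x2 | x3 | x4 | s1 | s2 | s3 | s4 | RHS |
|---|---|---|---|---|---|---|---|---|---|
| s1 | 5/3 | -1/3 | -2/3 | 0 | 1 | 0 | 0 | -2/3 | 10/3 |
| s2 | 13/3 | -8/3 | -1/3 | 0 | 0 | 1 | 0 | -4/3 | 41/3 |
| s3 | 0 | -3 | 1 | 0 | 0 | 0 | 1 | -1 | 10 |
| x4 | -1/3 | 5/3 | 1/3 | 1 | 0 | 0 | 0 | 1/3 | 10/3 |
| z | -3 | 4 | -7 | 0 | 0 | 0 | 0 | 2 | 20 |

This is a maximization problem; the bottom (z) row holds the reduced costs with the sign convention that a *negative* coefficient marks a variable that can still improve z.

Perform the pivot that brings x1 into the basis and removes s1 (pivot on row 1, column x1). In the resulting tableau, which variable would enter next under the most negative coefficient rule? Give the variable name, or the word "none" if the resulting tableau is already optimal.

x3

Pivot element 5/3. New z-row = old z-row − (-3)·(row 1/(5/3)).
Updated z-row coefficients: x1: 0, x2: 17/5, x3: -41/5, x4: 0, s1: 9/5, s2: 0, s3: 0, s4: 4/5.
The most negative is -41/5 in column x3, so x3 would enter next.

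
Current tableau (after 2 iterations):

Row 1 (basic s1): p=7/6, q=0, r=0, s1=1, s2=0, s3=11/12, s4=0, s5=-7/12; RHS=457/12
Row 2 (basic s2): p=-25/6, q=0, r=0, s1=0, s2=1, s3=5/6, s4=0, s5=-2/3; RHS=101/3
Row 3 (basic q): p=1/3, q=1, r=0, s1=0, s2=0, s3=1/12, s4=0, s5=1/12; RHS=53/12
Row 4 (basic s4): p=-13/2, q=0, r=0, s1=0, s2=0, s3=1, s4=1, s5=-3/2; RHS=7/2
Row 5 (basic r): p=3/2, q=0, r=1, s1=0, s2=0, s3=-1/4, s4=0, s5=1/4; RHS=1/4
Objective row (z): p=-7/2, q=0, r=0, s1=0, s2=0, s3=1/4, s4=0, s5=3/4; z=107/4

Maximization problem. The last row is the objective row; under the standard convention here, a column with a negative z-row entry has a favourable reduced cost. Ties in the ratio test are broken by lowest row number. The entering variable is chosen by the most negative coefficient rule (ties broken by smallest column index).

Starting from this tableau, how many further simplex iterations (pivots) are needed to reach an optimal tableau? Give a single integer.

pivot: p in, r out → z = 82/3
pivot: s3 in, q out → z = 189/5
No improving column remains; optimal.

2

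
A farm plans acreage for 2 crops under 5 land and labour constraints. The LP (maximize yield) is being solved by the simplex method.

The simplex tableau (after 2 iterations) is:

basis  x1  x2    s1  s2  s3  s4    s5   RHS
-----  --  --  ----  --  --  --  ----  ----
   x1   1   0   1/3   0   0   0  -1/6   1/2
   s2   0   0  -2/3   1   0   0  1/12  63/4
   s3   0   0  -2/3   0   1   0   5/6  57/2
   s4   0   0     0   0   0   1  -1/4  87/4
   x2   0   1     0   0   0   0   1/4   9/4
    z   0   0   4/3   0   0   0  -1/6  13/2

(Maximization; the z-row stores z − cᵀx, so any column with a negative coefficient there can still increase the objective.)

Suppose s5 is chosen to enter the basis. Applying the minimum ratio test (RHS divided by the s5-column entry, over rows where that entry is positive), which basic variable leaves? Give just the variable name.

Ratios: row 1 (x1): entry -1/6 ≤ 0, skip; row 2 (s2): (63/4)/(1/12) = 189; row 3 (s3): (57/2)/(5/6) = 171/5; row 4 (s4): entry -1/4 ≤ 0, skip; row 5 (x2): (9/4)/(1/4) = 9.
Minimum ratio 9 is in the x2 row, so x2 leaves.

x2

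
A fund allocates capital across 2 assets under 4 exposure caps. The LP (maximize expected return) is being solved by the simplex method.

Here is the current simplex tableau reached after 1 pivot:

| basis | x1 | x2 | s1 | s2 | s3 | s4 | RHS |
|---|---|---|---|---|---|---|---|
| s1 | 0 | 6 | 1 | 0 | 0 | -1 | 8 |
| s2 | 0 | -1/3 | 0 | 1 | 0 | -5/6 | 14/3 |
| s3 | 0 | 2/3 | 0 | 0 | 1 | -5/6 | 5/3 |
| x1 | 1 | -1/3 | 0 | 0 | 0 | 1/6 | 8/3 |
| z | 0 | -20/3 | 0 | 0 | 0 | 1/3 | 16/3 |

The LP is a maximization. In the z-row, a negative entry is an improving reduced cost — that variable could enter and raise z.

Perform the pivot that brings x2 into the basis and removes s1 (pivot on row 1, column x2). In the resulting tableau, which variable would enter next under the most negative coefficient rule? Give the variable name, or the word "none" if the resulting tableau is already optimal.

Pivot element 6. New z-row = old z-row − (-20/3)·(row 1/6).
Updated z-row coefficients: x1: 0, x2: 0, s1: 10/9, s2: 0, s3: 0, s4: -7/9.
The most negative is -7/9 in column s4, so s4 would enter next.

s4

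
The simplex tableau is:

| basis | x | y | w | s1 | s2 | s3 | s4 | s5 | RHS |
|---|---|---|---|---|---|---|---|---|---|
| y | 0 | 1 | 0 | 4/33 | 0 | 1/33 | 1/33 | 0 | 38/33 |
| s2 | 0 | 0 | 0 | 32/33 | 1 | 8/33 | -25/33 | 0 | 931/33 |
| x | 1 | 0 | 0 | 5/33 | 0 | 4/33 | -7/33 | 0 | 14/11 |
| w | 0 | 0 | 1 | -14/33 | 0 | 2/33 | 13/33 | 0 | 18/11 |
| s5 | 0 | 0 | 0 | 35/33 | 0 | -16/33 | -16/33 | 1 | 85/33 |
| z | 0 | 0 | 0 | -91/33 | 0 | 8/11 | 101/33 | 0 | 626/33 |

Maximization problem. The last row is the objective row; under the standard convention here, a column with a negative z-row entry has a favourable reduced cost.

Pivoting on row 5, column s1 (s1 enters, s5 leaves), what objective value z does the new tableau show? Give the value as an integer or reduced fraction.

Minimum ratio for s1: (85/33)/(35/33) = 17/7.
z changes by −(z-row coeff of s1)·ratio = −(-91/33)·(17/7) = 221/33.
New z = 626/33 + (221/33) = 77/3.

77/3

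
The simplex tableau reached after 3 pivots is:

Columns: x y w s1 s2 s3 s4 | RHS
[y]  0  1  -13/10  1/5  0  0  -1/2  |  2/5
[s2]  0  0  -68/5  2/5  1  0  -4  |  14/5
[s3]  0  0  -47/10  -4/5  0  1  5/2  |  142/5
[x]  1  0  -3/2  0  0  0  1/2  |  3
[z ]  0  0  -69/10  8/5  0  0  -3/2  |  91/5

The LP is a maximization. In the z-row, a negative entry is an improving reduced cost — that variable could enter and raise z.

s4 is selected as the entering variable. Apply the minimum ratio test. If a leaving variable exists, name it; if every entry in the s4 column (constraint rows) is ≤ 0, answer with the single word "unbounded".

Ratios: row 1 (y): entry -1/2 ≤ 0, skip; row 2 (s2): entry -4 ≤ 0, skip; row 3 (s3): (142/5)/(5/2) = 284/25; row 4 (x): 3/(1/2) = 6.
Minimum ratio is in the x row, so x leaves.

x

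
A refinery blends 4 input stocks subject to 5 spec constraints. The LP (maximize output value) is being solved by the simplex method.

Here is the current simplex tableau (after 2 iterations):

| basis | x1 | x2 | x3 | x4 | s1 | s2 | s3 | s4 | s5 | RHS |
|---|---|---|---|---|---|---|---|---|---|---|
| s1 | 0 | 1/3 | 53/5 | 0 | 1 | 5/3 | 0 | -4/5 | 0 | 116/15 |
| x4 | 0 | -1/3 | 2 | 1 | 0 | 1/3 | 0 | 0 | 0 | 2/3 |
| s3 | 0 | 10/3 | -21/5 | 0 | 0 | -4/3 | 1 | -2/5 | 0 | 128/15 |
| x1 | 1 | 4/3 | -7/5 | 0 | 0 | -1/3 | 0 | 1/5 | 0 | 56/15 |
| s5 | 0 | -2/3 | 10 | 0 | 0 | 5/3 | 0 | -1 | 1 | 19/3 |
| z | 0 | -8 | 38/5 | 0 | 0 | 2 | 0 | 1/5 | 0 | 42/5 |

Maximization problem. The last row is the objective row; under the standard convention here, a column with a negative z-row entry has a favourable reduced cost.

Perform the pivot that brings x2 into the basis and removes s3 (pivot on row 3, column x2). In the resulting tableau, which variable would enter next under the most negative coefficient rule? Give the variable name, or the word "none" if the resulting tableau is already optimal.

x3

Pivot element 10/3. New z-row = old z-row − (-8)·(row 3/(10/3)).
Updated z-row coefficients: x1: 0, x2: 0, x3: -62/25, x4: 0, s1: 0, s2: -6/5, s3: 12/5, s4: -19/25, s5: 0.
The most negative is -62/25 in column x3, so x3 would enter next.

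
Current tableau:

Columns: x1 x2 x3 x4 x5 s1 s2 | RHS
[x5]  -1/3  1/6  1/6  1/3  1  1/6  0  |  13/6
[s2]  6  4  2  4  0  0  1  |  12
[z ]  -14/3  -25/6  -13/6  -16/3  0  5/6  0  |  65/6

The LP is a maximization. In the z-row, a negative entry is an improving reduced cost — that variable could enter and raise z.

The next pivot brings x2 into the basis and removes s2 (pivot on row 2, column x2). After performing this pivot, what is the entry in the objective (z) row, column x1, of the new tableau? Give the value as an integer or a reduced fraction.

19/12

Pivot element is row 2, column x2: 4.
Normalize row 2: new (row 2, x1) = 6/4 = 3/2.
z-row ← z-row − (-25/6)·(new row 2): -14/3 − (-25/6)·(3/2) = 19/12.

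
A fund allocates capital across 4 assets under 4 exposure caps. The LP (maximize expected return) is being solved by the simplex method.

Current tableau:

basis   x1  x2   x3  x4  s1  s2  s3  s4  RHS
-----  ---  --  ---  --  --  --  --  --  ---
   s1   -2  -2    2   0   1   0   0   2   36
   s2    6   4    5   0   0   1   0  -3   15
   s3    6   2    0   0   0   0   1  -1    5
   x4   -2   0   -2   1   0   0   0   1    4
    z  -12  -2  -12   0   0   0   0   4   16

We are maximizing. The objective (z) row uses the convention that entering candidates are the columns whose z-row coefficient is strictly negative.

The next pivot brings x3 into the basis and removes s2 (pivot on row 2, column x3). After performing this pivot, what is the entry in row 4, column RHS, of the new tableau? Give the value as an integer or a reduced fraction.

Pivot element is row 2, column x3: 5.
Normalize row 2: new (row 2, RHS) = 15/5 = 3.
row 4 ← row 4 − (-2)·(new row 2): 4 − (-2)·3 = 10.

10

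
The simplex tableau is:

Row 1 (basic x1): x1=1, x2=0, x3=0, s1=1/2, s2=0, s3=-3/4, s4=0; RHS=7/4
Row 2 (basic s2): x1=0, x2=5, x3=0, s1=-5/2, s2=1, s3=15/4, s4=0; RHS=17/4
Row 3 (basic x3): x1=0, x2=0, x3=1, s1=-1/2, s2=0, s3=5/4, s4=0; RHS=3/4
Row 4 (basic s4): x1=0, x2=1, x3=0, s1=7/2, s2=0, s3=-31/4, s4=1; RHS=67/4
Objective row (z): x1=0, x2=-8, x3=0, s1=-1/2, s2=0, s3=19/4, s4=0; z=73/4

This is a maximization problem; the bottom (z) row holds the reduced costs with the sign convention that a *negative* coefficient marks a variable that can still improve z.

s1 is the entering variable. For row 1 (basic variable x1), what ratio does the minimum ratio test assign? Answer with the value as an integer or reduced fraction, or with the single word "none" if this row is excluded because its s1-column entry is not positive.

7/2

Ratio = RHS / (s1 entry) = (7/4) / (1/2) = 7/2.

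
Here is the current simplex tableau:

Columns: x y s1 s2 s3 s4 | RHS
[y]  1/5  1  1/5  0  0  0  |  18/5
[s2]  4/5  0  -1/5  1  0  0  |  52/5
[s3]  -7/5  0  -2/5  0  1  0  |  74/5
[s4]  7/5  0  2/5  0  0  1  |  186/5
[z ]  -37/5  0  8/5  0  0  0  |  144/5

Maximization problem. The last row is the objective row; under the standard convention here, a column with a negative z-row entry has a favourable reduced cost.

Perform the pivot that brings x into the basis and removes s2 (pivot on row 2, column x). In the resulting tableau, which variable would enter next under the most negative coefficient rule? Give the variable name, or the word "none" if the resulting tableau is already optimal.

s1

Pivot element 4/5. New z-row = old z-row − (-37/5)·(row 2/(4/5)).
Updated z-row coefficients: x: 0, y: 0, s1: -1/4, s2: 37/4, s3: 0, s4: 0.
The most negative is -1/4 in column s1, so s1 would enter next.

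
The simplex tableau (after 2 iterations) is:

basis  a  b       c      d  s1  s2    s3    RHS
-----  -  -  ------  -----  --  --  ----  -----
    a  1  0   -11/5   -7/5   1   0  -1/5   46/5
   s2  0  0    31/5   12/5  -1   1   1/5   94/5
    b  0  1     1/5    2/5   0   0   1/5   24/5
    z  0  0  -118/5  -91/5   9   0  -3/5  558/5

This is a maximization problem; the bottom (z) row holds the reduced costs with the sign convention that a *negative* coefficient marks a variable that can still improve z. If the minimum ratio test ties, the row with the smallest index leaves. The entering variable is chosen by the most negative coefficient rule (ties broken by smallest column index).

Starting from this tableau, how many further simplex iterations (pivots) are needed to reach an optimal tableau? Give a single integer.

2

pivot: c in, s2 out → z = 5678/31
pivot: d in, c out → z = 1525/6
No improving column remains; optimal.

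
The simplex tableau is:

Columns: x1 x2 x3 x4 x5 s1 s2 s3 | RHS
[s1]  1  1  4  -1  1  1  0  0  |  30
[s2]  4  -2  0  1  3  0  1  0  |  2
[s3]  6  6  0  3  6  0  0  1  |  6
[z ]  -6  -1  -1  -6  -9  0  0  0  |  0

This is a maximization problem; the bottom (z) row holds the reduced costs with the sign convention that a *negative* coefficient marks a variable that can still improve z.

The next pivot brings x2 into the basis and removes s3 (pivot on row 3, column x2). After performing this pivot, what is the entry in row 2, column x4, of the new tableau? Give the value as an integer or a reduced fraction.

2

Pivot element is row 3, column x2: 6.
Normalize row 3: new (row 3, x4) = 3/6 = 1/2.
row 2 ← row 2 − (-2)·(new row 3): 1 − (-2)·(1/2) = 2.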